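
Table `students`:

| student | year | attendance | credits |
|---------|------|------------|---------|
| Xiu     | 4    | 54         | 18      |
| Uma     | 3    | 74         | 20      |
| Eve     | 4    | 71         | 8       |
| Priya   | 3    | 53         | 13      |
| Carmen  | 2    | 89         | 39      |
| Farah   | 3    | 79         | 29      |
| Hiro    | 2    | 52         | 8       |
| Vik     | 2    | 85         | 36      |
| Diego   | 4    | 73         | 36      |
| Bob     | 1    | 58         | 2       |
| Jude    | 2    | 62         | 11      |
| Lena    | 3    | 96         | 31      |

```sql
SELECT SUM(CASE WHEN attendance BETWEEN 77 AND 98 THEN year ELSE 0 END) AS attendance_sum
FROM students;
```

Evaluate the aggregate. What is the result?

10

student=Xiu: ✗
student=Uma: ✗
student=Eve: ✗
student=Priya: ✗
student=Carmen: ✓ → 2
student=Farah: ✓ → 3
student=Hiro: ✗
student=Vik: ✓ → 2
student=Diego: ✗
student=Bob: ✗
student=Jude: ✗
student=Lena: ✓ → 3
attendance_sum = 2 + 3 + 2 + 3 = 10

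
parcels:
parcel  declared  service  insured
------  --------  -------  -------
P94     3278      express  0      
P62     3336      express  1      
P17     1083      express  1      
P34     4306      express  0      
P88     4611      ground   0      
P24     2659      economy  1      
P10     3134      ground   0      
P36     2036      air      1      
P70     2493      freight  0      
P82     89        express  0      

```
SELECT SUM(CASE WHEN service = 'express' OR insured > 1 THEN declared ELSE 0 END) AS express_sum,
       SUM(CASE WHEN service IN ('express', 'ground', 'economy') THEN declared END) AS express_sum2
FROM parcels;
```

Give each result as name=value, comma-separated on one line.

[express_sum: service = 'express' OR insured > 1]
parcel=P94: ✓ → 3278
parcel=P62: ✓ → 3336
parcel=P17: ✓ → 1083
parcel=P34: ✓ → 4306
parcel=P88: ✗
parcel=P24: ✗
parcel=P10: ✗
parcel=P36: ✗
parcel=P70: ✗
parcel=P82: ✓ → 89
express_sum = 3278 + 3336 + 1083 + 4306 + 89 = 12092
—
[express_sum2: service IN ('express', 'ground', 'economy')]
parcel=P94: ✓ → 3278
parcel=P62: ✓ → 3336
parcel=P17: ✓ → 1083
parcel=P34: ✓ → 4306
parcel=P88: ✓ → 4611
parcel=P24: ✓ → 2659
parcel=P10: ✓ → 3134
parcel=P36: ✗
parcel=P70: ✗
parcel=P82: ✓ → 89
express_sum2 = 3278 + 3336 + 1083 + 4306 + 4611 + 2659 + 3134 + 89 = 22496

express_sum=12092, express_sum2=22496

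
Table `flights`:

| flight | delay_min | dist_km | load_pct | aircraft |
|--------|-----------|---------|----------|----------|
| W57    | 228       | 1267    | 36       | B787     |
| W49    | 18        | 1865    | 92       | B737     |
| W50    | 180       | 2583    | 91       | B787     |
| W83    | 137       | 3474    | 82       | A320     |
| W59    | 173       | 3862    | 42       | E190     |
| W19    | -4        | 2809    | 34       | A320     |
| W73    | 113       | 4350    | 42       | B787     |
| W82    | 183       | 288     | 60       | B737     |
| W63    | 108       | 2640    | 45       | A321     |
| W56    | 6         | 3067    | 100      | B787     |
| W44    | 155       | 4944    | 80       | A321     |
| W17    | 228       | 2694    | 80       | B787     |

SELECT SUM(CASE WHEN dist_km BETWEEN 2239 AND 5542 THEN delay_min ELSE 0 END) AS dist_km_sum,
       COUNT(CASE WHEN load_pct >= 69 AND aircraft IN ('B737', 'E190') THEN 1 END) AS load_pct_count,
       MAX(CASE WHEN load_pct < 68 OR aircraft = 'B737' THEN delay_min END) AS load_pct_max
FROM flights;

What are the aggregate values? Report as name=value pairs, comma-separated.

[dist_km_sum: dist_km BETWEEN 2239 AND 5542]
flight=W57: ✗
flight=W49: ✗
flight=W50: ✓ → 180
flight=W83: ✓ → 137
flight=W59: ✓ → 173
flight=W19: ✓ → -4
flight=W73: ✓ → 113
flight=W82: ✗
flight=W63: ✓ → 108
flight=W56: ✓ → 6
flight=W44: ✓ → 155
flight=W17: ✓ → 228
dist_km_sum = 180 + 137 + 173 + -4 + 113 + 108 + 6 + 155 + 228 = 1096
—
[load_pct_count: load_pct >= 69 AND aircraft IN ('B737', 'E190')]
flight=W57: ✗
flight=W49: ✓ → 1
flight=W50: ✗
flight=W83: ✗
flight=W59: ✗
flight=W19: ✗
flight=W73: ✗
flight=W82: ✗
flight=W63: ✗
flight=W56: ✗
flight=W44: ✗
flight=W17: ✗
load_pct_count = COUNT(1) = 1
—
[load_pct_max: load_pct < 68 OR aircraft = 'B737']
flight=W57: ✓ → 228
flight=W49: ✓ → 18
flight=W50: ✗
flight=W83: ✗
flight=W59: ✓ → 173
flight=W19: ✓ → -4
flight=W73: ✓ → 113
flight=W82: ✓ → 183
flight=W63: ✓ → 108
flight=W56: ✗
flight=W44: ✗
flight=W17: ✗
load_pct_max = MAX(228, 18, 173, -4, 113, 183, 108) = 228

dist_km_sum=1096, load_pct_count=1, load_pct_max=228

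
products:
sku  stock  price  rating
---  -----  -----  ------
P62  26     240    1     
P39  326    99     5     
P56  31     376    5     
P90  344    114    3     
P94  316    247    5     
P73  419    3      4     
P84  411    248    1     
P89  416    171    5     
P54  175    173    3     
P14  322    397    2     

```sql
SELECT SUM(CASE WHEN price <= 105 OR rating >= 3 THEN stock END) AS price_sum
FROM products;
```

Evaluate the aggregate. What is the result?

sku=P62: ✗
sku=P39: ✓ → 326
sku=P56: ✓ → 31
sku=P90: ✓ → 344
sku=P94: ✓ → 316
sku=P73: ✓ → 419
sku=P84: ✗
sku=P89: ✓ → 416
sku=P54: ✓ → 175
sku=P14: ✗
price_sum = 326 + 31 + 344 + 316 + 419 + 416 + 175 = 2027

2027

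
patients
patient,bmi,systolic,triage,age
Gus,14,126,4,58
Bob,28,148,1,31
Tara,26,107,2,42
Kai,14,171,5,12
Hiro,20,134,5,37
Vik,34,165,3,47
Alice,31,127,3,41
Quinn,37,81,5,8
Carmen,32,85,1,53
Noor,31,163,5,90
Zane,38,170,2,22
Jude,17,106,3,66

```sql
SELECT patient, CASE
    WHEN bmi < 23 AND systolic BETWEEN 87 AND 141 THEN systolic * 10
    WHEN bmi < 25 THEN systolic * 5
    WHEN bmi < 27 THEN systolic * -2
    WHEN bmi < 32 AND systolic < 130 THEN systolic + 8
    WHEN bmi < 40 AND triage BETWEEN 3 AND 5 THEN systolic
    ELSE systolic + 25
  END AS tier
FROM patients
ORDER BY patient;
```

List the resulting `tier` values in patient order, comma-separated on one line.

135, 173, 110, 1260, 1340, 1060, 855, 163, 81, -214, 165, 195

patient=Alice: bmi < 32 AND systolic < 130 → 135
patient=Bob: ELSE → 173
patient=Carmen: ELSE → 110
patient=Gus: bmi < 23 AND systolic BETWEEN 87 AND 141 → 1260
patient=Hiro: bmi < 23 AND systolic BETWEEN 87 AND 141 → 1340
patient=Jude: bmi < 23 AND systolic BETWEEN 87 AND 141 → 1060
patient=Kai: bmi < 25 → 855
patient=Noor: bmi < 40 AND triage BETWEEN 3 AND 5 → 163
patient=Quinn: bmi < 40 AND triage BETWEEN 3 AND 5 → 81
patient=Tara: bmi < 27 → -214
patient=Vik: bmi < 40 AND triage BETWEEN 3 AND 5 → 165
patient=Zane: ELSE → 195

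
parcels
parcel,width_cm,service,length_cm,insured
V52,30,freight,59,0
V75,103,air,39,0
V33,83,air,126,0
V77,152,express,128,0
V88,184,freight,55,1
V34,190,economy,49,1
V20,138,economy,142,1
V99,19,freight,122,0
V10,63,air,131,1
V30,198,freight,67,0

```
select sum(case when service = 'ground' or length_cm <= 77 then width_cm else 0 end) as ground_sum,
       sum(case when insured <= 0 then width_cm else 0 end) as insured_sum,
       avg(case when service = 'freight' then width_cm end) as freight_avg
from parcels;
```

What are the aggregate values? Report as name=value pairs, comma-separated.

ground_sum=705, insured_sum=585, freight_avg=107.75

[ground_sum: service = 'ground' or length_cm <= 77]
parcel=V52: ✓ → 30
parcel=V75: ✓ → 103
parcel=V33: ✗
parcel=V77: ✗
parcel=V88: ✓ → 184
parcel=V34: ✓ → 190
parcel=V20: ✗
parcel=V99: ✗
parcel=V10: ✗
parcel=V30: ✓ → 198
ground_sum = 30 + 103 + 184 + 190 + 198 = 705
—
[insured_sum: insured <= 0]
parcel=V52: ✓ → 30
parcel=V75: ✓ → 103
parcel=V33: ✓ → 83
parcel=V77: ✓ → 152
parcel=V88: ✗
parcel=V34: ✗
parcel=V20: ✗
parcel=V99: ✓ → 19
parcel=V10: ✗
parcel=V30: ✓ → 198
insured_sum = 30 + 103 + 83 + 152 + 19 + 198 = 585
—
[freight_avg: service = 'freight']
parcel=V52: ✓ → 30
parcel=V75: ✗
parcel=V33: ✗
parcel=V77: ✗
parcel=V88: ✓ → 184
parcel=V34: ✗
parcel=V20: ✗
parcel=V99: ✓ → 19
parcel=V10: ✗
parcel=V30: ✓ → 198
freight_avg = (30 + 184 + 19 + 198) / 4 = 107.75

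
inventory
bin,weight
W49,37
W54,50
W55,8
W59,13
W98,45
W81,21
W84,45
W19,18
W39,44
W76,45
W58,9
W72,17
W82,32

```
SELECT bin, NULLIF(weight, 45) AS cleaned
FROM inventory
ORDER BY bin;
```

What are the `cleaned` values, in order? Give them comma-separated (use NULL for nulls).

18, 44, 37, 50, 8, 9, 13, 17, NULL, 21, 32, NULL, NULL

bin=W19: weight=18 vs 45: differ → 18
bin=W39: weight=44 vs 45: differ → 44
bin=W49: weight=37 vs 45: differ → 37
bin=W54: weight=50 vs 45: differ → 50
bin=W55: weight=8 vs 45: differ → 8
bin=W58: weight=9 vs 45: differ → 9
bin=W59: weight=13 vs 45: differ → 13
bin=W72: weight=17 vs 45: differ → 17
bin=W76: weight=45 vs 45: equal → NULL
bin=W81: weight=21 vs 45: differ → 21
bin=W82: weight=32 vs 45: differ → 32
bin=W84: weight=45 vs 45: equal → NULL
bin=W98: weight=45 vs 45: equal → NULL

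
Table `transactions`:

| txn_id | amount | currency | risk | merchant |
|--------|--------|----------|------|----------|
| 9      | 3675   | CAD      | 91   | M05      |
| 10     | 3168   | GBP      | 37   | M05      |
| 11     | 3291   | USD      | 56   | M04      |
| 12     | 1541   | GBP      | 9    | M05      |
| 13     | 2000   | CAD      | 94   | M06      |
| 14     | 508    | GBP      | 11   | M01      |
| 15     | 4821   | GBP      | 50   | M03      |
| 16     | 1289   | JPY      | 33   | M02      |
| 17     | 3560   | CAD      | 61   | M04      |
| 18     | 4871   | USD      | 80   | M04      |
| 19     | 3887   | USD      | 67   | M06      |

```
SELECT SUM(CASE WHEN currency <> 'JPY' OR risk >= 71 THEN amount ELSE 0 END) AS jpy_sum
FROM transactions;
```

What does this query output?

31322

txn_id=9: ✓ → 3675
txn_id=10: ✓ → 3168
txn_id=11: ✓ → 3291
txn_id=12: ✓ → 1541
txn_id=13: ✓ → 2000
txn_id=14: ✓ → 508
txn_id=15: ✓ → 4821
txn_id=16: ✗
txn_id=17: ✓ → 3560
txn_id=18: ✓ → 4871
txn_id=19: ✓ → 3887
jpy_sum = 3675 + 3168 + 3291 + 1541 + 2000 + 508 + 4821 + 3560 + 4871 + 3887 = 31322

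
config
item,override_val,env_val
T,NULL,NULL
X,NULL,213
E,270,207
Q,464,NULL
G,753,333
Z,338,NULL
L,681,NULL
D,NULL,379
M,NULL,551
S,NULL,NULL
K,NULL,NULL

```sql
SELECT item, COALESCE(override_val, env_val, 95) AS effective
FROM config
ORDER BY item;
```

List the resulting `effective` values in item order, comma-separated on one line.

item=D: override_val=NULL, env_val=379 → 379
item=E: override_val=270 → 270
item=G: override_val=753 → 753
item=K: override_val=NULL, env_val=NULL, → literal 95 → 95
item=L: override_val=681 → 681
item=M: override_val=NULL, env_val=551 → 551
item=Q: override_val=464 → 464
item=S: override_val=NULL, env_val=NULL, → literal 95 → 95
item=T: override_val=NULL, env_val=NULL, → literal 95 → 95
item=X: override_val=NULL, env_val=213 → 213
item=Z: override_val=338 → 338

379, 270, 753, 95, 681, 551, 464, 95, 95, 213, 338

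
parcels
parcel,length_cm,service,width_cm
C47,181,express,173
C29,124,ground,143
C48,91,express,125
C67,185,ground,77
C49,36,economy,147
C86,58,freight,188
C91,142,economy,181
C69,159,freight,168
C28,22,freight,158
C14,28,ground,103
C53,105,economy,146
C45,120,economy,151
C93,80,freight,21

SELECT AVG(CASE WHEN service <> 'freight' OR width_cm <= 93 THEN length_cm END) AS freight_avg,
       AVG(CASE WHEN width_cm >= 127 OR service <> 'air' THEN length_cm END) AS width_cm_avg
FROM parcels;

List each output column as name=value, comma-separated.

[freight_avg: service <> 'freight' OR width_cm <= 93]
parcel=C47: ✓ → 181
parcel=C29: ✓ → 124
parcel=C48: ✓ → 91
parcel=C67: ✓ → 185
parcel=C49: ✓ → 36
parcel=C86: ✗
parcel=C91: ✓ → 142
parcel=C69: ✗
parcel=C28: ✗
parcel=C14: ✓ → 28
parcel=C53: ✓ → 105
parcel=C45: ✓ → 120
parcel=C93: ✓ → 80
freight_avg = (181 + 124 + 91 + 185 + 36 + 142 + 28 + 105 + 120 + 80) / 10 = 109.2
—
[width_cm_avg: width_cm >= 127 OR service <> 'air']
parcel=C47: ✓ → 181
parcel=C29: ✓ → 124
parcel=C48: ✓ → 91
parcel=C67: ✓ → 185
parcel=C49: ✓ → 36
parcel=C86: ✓ → 58
parcel=C91: ✓ → 142
parcel=C69: ✓ → 159
parcel=C28: ✓ → 22
parcel=C14: ✓ → 28
parcel=C53: ✓ → 105
parcel=C45: ✓ → 120
parcel=C93: ✓ → 80
width_cm_avg = (181 + 124 + 91 + 185 + 36 + 58 + 142 + 159 + 22 + 28 + 105 + 120 + 80) / 13 = 102.3846153846

freight_avg=109.2, width_cm_avg=102.3846153846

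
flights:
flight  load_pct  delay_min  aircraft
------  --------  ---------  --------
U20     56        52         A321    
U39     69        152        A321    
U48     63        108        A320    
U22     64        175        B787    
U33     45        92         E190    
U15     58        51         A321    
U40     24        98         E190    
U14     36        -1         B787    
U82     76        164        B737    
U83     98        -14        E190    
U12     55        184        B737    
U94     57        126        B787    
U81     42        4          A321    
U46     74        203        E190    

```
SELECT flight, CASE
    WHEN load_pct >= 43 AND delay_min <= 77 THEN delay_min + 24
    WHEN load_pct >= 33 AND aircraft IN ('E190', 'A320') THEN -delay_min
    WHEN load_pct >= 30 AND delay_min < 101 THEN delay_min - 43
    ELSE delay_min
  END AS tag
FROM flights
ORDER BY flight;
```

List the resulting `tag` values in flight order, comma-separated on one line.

184, -44, 75, 76, 175, -92, 152, 98, -203, -108, -39, 164, 10, 126

flight=U12: ELSE → 184
flight=U14: load_pct >= 30 AND delay_min < 101 → -44
flight=U15: load_pct >= 43 AND delay_min <= 77 → 75
flight=U20: load_pct >= 43 AND delay_min <= 77 → 76
flight=U22: ELSE → 175
flight=U33: load_pct >= 33 AND aircraft IN ('E190', 'A320') → -92
flight=U39: ELSE → 152
flight=U40: ELSE → 98
flight=U46: load_pct >= 33 AND aircraft IN ('E190', 'A320') → -203
flight=U48: load_pct >= 33 AND aircraft IN ('E190', 'A320') → -108
flight=U81: load_pct >= 30 AND delay_min < 101 → -39
flight=U82: ELSE → 164
flight=U83: load_pct >= 43 AND delay_min <= 77 → 10
flight=U94: ELSE → 126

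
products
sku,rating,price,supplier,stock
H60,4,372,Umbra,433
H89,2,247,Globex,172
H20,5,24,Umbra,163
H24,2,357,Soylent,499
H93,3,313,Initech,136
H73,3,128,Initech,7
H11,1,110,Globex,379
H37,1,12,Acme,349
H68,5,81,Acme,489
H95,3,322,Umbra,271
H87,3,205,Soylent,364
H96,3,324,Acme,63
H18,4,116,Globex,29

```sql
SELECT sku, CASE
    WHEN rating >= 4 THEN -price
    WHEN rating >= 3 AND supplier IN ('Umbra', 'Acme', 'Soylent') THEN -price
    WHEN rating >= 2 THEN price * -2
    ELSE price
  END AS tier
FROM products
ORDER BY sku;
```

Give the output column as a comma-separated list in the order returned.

sku=H11: ELSE → 110
sku=H18: rating >= 4 → -116
sku=H20: rating >= 4 → -24
sku=H24: rating >= 2 → -714
sku=H37: ELSE → 12
sku=H60: rating >= 4 → -372
sku=H68: rating >= 4 → -81
sku=H73: rating >= 2 → -256
sku=H87: rating >= 3 AND supplier IN ('Umbra', 'Acme', 'Soylent') → -205
sku=H89: rating >= 2 → -494
sku=H93: rating >= 2 → -626
sku=H95: rating >= 3 AND supplier IN ('Umbra', 'Acme', 'Soylent') → -322
sku=H96: rating >= 3 AND supplier IN ('Umbra', 'Acme', 'Soylent') → -324

110, -116, -24, -714, 12, -372, -81, -256, -205, -494, -626, -322, -324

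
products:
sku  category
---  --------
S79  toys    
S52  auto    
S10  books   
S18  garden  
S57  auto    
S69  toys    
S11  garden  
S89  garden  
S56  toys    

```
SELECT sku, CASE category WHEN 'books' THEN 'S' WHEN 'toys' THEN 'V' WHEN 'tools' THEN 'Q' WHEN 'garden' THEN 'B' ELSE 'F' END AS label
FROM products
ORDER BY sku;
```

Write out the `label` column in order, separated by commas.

S, B, B, F, V, F, V, V, B

sku=S10: category='books' → S
sku=S11: category='garden' → B
sku=S18: category='garden' → B
sku=S52: ELSE → F
sku=S56: category='toys' → V
sku=S57: ELSE → F
sku=S69: category='toys' → V
sku=S79: category='toys' → V
sku=S89: category='garden' → B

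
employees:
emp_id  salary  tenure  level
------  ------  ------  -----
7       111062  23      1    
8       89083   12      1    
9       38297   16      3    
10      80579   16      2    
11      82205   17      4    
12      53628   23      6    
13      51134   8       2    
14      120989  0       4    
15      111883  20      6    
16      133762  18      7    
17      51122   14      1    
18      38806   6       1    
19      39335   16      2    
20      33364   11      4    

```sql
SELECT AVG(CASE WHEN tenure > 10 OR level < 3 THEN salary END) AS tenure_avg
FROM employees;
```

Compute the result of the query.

emp_id=7: ✓ → 111062
emp_id=8: ✓ → 89083
emp_id=9: ✓ → 38297
emp_id=10: ✓ → 80579
emp_id=11: ✓ → 82205
emp_id=12: ✓ → 53628
emp_id=13: ✓ → 51134
emp_id=14: ✗
emp_id=15: ✓ → 111883
emp_id=16: ✓ → 133762
emp_id=17: ✓ → 51122
emp_id=18: ✓ → 38806
emp_id=19: ✓ → 39335
emp_id=20: ✓ → 33364
tenure_avg = (111062 + 89083 + 38297 + 80579 + 82205 + 53628 + 51134 + 111883 + 133762 + 51122 + 38806 + 39335 + 33364) / 13 = 70327.6923076923

70327.6923076923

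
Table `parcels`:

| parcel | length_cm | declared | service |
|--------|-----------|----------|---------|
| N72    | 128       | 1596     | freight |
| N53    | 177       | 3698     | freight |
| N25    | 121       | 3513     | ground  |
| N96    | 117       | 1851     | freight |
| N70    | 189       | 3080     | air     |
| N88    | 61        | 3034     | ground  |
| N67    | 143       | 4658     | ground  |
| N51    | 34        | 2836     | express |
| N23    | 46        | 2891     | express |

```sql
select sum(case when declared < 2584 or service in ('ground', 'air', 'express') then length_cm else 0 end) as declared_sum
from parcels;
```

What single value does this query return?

parcel=N72: ✓ → 128
parcel=N53: ✗
parcel=N25: ✓ → 121
parcel=N96: ✓ → 117
parcel=N70: ✓ → 189
parcel=N88: ✓ → 61
parcel=N67: ✓ → 143
parcel=N51: ✓ → 34
parcel=N23: ✓ → 46
declared_sum = 128 + 121 + 117 + 189 + 61 + 143 + 34 + 46 = 839

839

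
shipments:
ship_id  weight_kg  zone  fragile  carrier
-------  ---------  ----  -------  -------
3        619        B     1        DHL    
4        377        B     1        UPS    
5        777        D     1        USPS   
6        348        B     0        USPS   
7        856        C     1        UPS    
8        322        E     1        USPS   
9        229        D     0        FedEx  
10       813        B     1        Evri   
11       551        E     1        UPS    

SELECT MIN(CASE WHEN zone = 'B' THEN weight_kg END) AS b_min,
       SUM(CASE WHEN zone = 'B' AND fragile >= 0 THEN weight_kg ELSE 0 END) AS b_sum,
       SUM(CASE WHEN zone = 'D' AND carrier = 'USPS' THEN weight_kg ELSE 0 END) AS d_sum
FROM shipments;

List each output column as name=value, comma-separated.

[b_min: zone = 'B']
ship_id=3: ✓ → 619
ship_id=4: ✓ → 377
ship_id=5: ✗
ship_id=6: ✓ → 348
ship_id=7: ✗
ship_id=8: ✗
ship_id=9: ✗
ship_id=10: ✓ → 813
ship_id=11: ✗
b_min = MIN(619, 377, 348, 813) = 348
—
[b_sum: zone = 'B' AND fragile >= 0]
ship_id=3: ✓ → 619
ship_id=4: ✓ → 377
ship_id=5: ✗
ship_id=6: ✓ → 348
ship_id=7: ✗
ship_id=8: ✗
ship_id=9: ✗
ship_id=10: ✓ → 813
ship_id=11: ✗
b_sum = 619 + 377 + 348 + 813 = 2157
—
[d_sum: zone = 'D' AND carrier = 'USPS']
ship_id=3: ✗
ship_id=4: ✗
ship_id=5: ✓ → 777
ship_id=6: ✗
ship_id=7: ✗
ship_id=8: ✗
ship_id=9: ✗
ship_id=10: ✗
ship_id=11: ✗
d_sum = 777

b_min=348, b_sum=2157, d_sum=777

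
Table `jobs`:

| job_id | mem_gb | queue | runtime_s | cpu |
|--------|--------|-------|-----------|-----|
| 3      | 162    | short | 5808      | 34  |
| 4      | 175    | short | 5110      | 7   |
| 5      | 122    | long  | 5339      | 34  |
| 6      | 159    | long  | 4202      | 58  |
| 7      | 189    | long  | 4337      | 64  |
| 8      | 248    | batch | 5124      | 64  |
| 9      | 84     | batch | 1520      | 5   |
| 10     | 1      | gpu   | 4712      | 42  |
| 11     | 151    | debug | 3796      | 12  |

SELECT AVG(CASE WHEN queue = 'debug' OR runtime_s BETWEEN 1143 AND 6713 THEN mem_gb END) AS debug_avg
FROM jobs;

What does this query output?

143.4444444444

job_id=3: ✓ → 162
job_id=4: ✓ → 175
job_id=5: ✓ → 122
job_id=6: ✓ → 159
job_id=7: ✓ → 189
job_id=8: ✓ → 248
job_id=9: ✓ → 84
job_id=10: ✓ → 1
job_id=11: ✓ → 151
debug_avg = (162 + 175 + 122 + 159 + 189 + 248 + 84 + 1 + 151) / 9 = 143.4444444444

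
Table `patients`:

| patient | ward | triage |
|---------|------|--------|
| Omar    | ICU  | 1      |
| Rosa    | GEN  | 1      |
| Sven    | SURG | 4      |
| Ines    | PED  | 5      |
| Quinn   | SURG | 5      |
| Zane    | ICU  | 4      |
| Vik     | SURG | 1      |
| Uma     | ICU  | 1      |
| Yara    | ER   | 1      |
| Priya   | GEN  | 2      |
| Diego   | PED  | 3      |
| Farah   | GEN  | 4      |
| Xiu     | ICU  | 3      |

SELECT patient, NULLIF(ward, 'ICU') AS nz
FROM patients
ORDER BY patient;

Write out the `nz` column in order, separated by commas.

PED, GEN, PED, NULL, GEN, SURG, GEN, SURG, NULL, SURG, NULL, ER, NULL

patient=Diego: ward=PED vs ICU: differ → PED
patient=Farah: ward=GEN vs ICU: differ → GEN
patient=Ines: ward=PED vs ICU: differ → PED
patient=Omar: ward=ICU vs ICU: equal → NULL
patient=Priya: ward=GEN vs ICU: differ → GEN
patient=Quinn: ward=SURG vs ICU: differ → SURG
patient=Rosa: ward=GEN vs ICU: differ → GEN
patient=Sven: ward=SURG vs ICU: differ → SURG
patient=Uma: ward=ICU vs ICU: equal → NULL
patient=Vik: ward=SURG vs ICU: differ → SURG
patient=Xiu: ward=ICU vs ICU: equal → NULL
patient=Yara: ward=ER vs ICU: differ → ER
patient=Zane: ward=ICU vs ICU: equal → NULL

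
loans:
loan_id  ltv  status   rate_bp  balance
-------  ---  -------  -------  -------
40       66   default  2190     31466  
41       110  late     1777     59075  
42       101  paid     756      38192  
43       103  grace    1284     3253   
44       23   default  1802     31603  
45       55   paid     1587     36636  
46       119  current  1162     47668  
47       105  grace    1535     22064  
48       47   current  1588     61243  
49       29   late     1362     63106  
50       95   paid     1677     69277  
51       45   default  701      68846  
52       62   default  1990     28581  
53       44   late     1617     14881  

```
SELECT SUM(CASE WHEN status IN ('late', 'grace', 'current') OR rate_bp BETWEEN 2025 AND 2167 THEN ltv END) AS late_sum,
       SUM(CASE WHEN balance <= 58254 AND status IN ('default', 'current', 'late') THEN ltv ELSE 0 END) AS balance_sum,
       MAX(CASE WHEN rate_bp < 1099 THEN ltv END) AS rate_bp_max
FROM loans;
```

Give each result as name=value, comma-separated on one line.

late_sum=557, balance_sum=314, rate_bp_max=101

[late_sum: status IN ('late', 'grace', 'current') OR rate_bp BETWEEN 2025 AND 2167]
loan_id=40: ✗
loan_id=41: ✓ → 110
loan_id=42: ✗
loan_id=43: ✓ → 103
loan_id=44: ✗
loan_id=45: ✗
loan_id=46: ✓ → 119
loan_id=47: ✓ → 105
loan_id=48: ✓ → 47
loan_id=49: ✓ → 29
loan_id=50: ✗
loan_id=51: ✗
loan_id=52: ✗
loan_id=53: ✓ → 44
late_sum = 110 + 103 + 119 + 105 + 47 + 29 + 44 = 557
—
[balance_sum: balance <= 58254 AND status IN ('default', 'current', 'late')]
loan_id=40: ✓ → 66
loan_id=41: ✗
loan_id=42: ✗
loan_id=43: ✗
loan_id=44: ✓ → 23
loan_id=45: ✗
loan_id=46: ✓ → 119
loan_id=47: ✗
loan_id=48: ✗
loan_id=49: ✗
loan_id=50: ✗
loan_id=51: ✗
loan_id=52: ✓ → 62
loan_id=53: ✓ → 44
balance_sum = 66 + 23 + 119 + 62 + 44 = 314
—
[rate_bp_max: rate_bp < 1099]
loan_id=40: ✗
loan_id=41: ✗
loan_id=42: ✓ → 101
loan_id=43: ✗
loan_id=44: ✗
loan_id=45: ✗
loan_id=46: ✗
loan_id=47: ✗
loan_id=48: ✗
loan_id=49: ✗
loan_id=50: ✗
loan_id=51: ✓ → 45
loan_id=52: ✗
loan_id=53: ✗
rate_bp_max = MAX(101, 45) = 101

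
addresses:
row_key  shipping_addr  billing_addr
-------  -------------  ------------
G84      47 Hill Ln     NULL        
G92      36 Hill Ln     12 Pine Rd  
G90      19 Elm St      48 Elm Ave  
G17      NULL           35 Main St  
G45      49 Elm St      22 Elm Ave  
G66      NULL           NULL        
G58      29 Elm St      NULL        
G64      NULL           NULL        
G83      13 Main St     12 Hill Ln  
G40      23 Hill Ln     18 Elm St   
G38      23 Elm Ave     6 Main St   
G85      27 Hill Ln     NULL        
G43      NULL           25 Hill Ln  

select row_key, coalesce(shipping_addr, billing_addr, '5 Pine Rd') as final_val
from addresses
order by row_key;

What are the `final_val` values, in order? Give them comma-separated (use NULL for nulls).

row_key=G17: shipping_addr=NULL, billing_addr=35 Main St → 35 Main St
row_key=G38: shipping_addr=23 Elm Ave → 23 Elm Ave
row_key=G40: shipping_addr=23 Hill Ln → 23 Hill Ln
row_key=G43: shipping_addr=NULL, billing_addr=25 Hill Ln → 25 Hill Ln
row_key=G45: shipping_addr=49 Elm St → 49 Elm St
row_key=G58: shipping_addr=29 Elm St → 29 Elm St
row_key=G64: shipping_addr=NULL, billing_addr=NULL, → literal 5 Pine Rd → 5 Pine Rd
row_key=G66: shipping_addr=NULL, billing_addr=NULL, → literal 5 Pine Rd → 5 Pine Rd
row_key=G83: shipping_addr=13 Main St → 13 Main St
row_key=G84: shipping_addr=47 Hill Ln → 47 Hill Ln
row_key=G85: shipping_addr=27 Hill Ln → 27 Hill Ln
row_key=G90: shipping_addr=19 Elm St → 19 Elm St
row_key=G92: shipping_addr=36 Hill Ln → 36 Hill Ln

35 Main St, 23 Elm Ave, 23 Hill Ln, 25 Hill Ln, 49 Elm St, 29 Elm St, 5 Pine Rd, 5 Pine Rd, 13 Main St, 47 Hill Ln, 27 Hill Ln, 19 Elm St, 36 Hill Ln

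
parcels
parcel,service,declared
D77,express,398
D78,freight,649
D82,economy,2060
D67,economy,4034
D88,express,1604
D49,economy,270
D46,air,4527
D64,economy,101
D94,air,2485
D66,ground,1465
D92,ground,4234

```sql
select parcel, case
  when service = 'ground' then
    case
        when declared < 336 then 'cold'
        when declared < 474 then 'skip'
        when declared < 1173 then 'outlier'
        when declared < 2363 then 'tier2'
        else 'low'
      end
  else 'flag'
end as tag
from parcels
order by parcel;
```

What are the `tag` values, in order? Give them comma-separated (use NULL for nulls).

flag, flag, flag, tier2, flag, flag, flag, flag, flag, low, flag

parcel=D46: service='air' → outer ELSE → flag
parcel=D49: service='economy' → outer ELSE → flag
parcel=D64: service='economy' → outer ELSE → flag
parcel=D66: service='ground' → inner[declared < 2363] → tier2
parcel=D67: service='economy' → outer ELSE → flag
parcel=D77: service='express' → outer ELSE → flag
parcel=D78: service='freight' → outer ELSE → flag
parcel=D82: service='economy' → outer ELSE → flag
parcel=D88: service='express' → outer ELSE → flag
parcel=D92: service='ground' → inner[ELSE] → low
parcel=D94: service='air' → outer ELSE → flag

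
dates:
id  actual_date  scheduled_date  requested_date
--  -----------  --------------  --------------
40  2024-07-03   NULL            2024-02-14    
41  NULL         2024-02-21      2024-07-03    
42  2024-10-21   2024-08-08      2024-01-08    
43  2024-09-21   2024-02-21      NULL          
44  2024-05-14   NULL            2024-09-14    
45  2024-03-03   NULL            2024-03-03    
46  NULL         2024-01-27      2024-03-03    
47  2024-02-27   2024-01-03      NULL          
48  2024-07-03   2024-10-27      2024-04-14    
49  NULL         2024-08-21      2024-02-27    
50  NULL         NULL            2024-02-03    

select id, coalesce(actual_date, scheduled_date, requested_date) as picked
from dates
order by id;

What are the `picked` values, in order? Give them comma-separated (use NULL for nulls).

2024-07-03, 2024-02-21, 2024-10-21, 2024-09-21, 2024-05-14, 2024-03-03, 2024-01-27, 2024-02-27, 2024-07-03, 2024-08-21, 2024-02-03

id=40: actual_date=2024-07-03 → 2024-07-03
id=41: actual_date=NULL, scheduled_date=2024-02-21 → 2024-02-21
id=42: actual_date=2024-10-21 → 2024-10-21
id=43: actual_date=2024-09-21 → 2024-09-21
id=44: actual_date=2024-05-14 → 2024-05-14
id=45: actual_date=2024-03-03 → 2024-03-03
id=46: actual_date=NULL, scheduled_date=2024-01-27 → 2024-01-27
id=47: actual_date=2024-02-27 → 2024-02-27
id=48: actual_date=2024-07-03 → 2024-07-03
id=49: actual_date=NULL, scheduled_date=2024-08-21 → 2024-08-21
id=50: actual_date=NULL, scheduled_date=NULL, requested_date=2024-02-03 → 2024-02-03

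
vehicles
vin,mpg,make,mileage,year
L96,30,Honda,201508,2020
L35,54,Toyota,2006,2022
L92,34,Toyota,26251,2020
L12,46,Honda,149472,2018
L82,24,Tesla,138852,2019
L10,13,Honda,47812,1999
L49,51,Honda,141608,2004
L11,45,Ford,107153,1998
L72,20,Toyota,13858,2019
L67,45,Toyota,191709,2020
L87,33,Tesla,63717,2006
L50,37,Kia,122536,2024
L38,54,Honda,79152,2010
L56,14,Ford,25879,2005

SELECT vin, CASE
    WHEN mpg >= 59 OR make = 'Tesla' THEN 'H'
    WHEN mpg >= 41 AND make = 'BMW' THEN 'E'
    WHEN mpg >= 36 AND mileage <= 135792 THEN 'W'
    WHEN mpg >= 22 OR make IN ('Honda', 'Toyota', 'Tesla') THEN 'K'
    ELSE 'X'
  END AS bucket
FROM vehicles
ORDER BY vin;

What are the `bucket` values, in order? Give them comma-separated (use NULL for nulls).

vin=L10: mpg >= 22 OR make IN ('Honda', 'Toyota', 'Tesla') → K
vin=L11: mpg >= 36 AND mileage <= 135792 → W
vin=L12: mpg >= 22 OR make IN ('Honda', 'Toyota', 'Tesla') → K
vin=L35: mpg >= 36 AND mileage <= 135792 → W
vin=L38: mpg >= 36 AND mileage <= 135792 → W
vin=L49: mpg >= 22 OR make IN ('Honda', 'Toyota', 'Tesla') → K
vin=L50: mpg >= 36 AND mileage <= 135792 → W
vin=L56: ELSE → X
vin=L67: mpg >= 22 OR make IN ('Honda', 'Toyota', 'Tesla') → K
vin=L72: mpg >= 22 OR make IN ('Honda', 'Toyota', 'Tesla') → K
vin=L82: mpg >= 59 OR make = 'Tesla' → H
vin=L87: mpg >= 59 OR make = 'Tesla' → H
vin=L92: mpg >= 22 OR make IN ('Honda', 'Toyota', 'Tesla') → K
vin=L96: mpg >= 22 OR make IN ('Honda', 'Toyota', 'Tesla') → K

K, W, K, W, W, K, W, X, K, K, H, H, K, K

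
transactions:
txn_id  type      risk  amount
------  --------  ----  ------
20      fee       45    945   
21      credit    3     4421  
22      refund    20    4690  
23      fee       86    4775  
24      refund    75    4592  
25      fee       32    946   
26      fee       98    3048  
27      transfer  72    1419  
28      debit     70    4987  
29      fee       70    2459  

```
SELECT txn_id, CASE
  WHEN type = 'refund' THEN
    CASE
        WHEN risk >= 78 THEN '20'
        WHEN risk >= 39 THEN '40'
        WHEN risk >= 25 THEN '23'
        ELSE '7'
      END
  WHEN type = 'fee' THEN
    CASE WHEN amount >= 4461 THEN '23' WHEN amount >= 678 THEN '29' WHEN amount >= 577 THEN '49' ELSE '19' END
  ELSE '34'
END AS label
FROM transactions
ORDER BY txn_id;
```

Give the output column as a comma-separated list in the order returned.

29, 34, 7, 23, 40, 29, 29, 34, 34, 29

txn_id=20: type='fee' → inner[amount >= 678] → 29
txn_id=21: type='credit' → outer ELSE → 34
txn_id=22: type='refund' → inner[ELSE] → 7
txn_id=23: type='fee' → inner[amount >= 4461] → 23
txn_id=24: type='refund' → inner[risk >= 39] → 40
txn_id=25: type='fee' → inner[amount >= 678] → 29
txn_id=26: type='fee' → inner[amount >= 678] → 29
txn_id=27: type='transfer' → outer ELSE → 34
txn_id=28: type='debit' → outer ELSE → 34
txn_id=29: type='fee' → inner[amount >= 678] → 29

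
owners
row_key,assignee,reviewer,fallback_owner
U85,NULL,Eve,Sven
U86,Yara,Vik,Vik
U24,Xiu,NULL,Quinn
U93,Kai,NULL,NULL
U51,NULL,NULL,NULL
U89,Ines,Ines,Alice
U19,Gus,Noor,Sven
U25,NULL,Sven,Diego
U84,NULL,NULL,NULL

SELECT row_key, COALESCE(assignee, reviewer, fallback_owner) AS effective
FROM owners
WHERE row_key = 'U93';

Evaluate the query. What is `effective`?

row_key = U93: assignee=Kai, reviewer=NULL, fallback_owner=NULL.
assignee=Kai → Kai

Kai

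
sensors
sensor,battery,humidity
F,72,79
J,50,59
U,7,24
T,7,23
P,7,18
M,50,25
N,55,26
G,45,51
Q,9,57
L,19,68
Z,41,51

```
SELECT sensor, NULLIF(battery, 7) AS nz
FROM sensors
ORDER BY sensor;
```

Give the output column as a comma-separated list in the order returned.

72, 45, 50, 19, 50, 55, NULL, 9, NULL, NULL, 41

sensor=F: battery=72 vs 7: differ → 72
sensor=G: battery=45 vs 7: differ → 45
sensor=J: battery=50 vs 7: differ → 50
sensor=L: battery=19 vs 7: differ → 19
sensor=M: battery=50 vs 7: differ → 50
sensor=N: battery=55 vs 7: differ → 55
sensor=P: battery=7 vs 7: equal → NULL
sensor=Q: battery=9 vs 7: differ → 9
sensor=T: battery=7 vs 7: equal → NULL
sensor=U: battery=7 vs 7: equal → NULL
sensor=Z: battery=41 vs 7: differ → 41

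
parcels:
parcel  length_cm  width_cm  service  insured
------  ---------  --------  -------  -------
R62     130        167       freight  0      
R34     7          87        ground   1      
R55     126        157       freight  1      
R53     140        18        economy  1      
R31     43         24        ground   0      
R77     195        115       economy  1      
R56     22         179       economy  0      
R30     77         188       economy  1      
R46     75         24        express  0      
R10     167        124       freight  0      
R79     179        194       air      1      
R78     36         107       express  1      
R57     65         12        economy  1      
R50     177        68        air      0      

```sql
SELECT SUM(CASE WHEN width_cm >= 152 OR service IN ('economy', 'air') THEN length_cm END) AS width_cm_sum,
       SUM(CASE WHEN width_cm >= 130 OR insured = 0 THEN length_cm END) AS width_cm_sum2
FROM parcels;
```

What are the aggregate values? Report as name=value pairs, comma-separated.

width_cm_sum=1111, width_cm_sum2=996

[width_cm_sum: width_cm >= 152 OR service IN ('economy', 'air')]
parcel=R62: ✓ → 130
parcel=R34: ✗
parcel=R55: ✓ → 126
parcel=R53: ✓ → 140
parcel=R31: ✗
parcel=R77: ✓ → 195
parcel=R56: ✓ → 22
parcel=R30: ✓ → 77
parcel=R46: ✗
parcel=R10: ✗
parcel=R79: ✓ → 179
parcel=R78: ✗
parcel=R57: ✓ → 65
parcel=R50: ✓ → 177
width_cm_sum = 130 + 126 + 140 + 195 + 22 + 77 + 179 + 65 + 177 = 1111
—
[width_cm_sum2: width_cm >= 130 OR insured = 0]
parcel=R62: ✓ → 130
parcel=R34: ✗
parcel=R55: ✓ → 126
parcel=R53: ✗
parcel=R31: ✓ → 43
parcel=R77: ✗
parcel=R56: ✓ → 22
parcel=R30: ✓ → 77
parcel=R46: ✓ → 75
parcel=R10: ✓ → 167
parcel=R79: ✓ → 179
parcel=R78: ✗
parcel=R57: ✗
parcel=R50: ✓ → 177
width_cm_sum2 = 130 + 126 + 43 + 22 + 77 + 75 + 167 + 179 + 177 = 996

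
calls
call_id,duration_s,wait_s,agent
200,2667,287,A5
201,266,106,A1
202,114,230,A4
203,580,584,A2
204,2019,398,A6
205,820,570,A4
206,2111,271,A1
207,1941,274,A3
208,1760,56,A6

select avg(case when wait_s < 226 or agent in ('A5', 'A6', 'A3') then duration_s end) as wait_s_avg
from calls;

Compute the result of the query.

call_id=200: ✓ → 2667
call_id=201: ✓ → 266
call_id=202: ✗
call_id=203: ✗
call_id=204: ✓ → 2019
call_id=205: ✗
call_id=206: ✗
call_id=207: ✓ → 1941
call_id=208: ✓ → 1760
wait_s_avg = (2667 + 266 + 2019 + 1941 + 1760) / 5 = 1730.6

1730.6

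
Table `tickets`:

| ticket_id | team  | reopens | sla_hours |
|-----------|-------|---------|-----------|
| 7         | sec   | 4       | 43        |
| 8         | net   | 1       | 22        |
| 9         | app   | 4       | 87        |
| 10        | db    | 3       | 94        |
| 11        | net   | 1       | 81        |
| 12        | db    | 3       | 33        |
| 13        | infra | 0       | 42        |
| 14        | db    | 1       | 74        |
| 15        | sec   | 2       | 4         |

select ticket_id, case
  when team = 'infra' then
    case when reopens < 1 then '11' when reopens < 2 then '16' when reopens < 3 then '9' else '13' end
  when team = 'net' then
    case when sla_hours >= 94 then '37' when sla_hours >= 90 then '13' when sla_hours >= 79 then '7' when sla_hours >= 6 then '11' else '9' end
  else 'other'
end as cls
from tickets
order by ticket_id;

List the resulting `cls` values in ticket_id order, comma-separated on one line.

other, 11, other, other, 7, other, 11, other, other

ticket_id=7: team='sec' → outer ELSE → other
ticket_id=8: team='net' → inner[sla_hours >= 6] → 11
ticket_id=9: team='app' → outer ELSE → other
ticket_id=10: team='db' → outer ELSE → other
ticket_id=11: team='net' → inner[sla_hours >= 79] → 7
ticket_id=12: team='db' → outer ELSE → other
ticket_id=13: team='infra' → inner[reopens < 1] → 11
ticket_id=14: team='db' → outer ELSE → other
ticket_id=15: team='sec' → outer ELSE → other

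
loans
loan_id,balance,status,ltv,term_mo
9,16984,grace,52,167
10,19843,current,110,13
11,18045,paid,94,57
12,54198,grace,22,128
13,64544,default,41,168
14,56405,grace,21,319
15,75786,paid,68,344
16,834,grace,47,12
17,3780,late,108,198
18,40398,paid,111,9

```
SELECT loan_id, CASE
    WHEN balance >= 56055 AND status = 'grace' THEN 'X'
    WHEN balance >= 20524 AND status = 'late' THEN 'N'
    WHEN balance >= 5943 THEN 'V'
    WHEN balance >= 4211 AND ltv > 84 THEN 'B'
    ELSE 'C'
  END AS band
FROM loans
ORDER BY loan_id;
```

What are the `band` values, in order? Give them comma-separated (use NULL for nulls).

V, V, V, V, V, X, V, C, C, V

loan_id=9: balance >= 5943 → V
loan_id=10: balance >= 5943 → V
loan_id=11: balance >= 5943 → V
loan_id=12: balance >= 5943 → V
loan_id=13: balance >= 5943 → V
loan_id=14: balance >= 56055 AND status = 'grace' → X
loan_id=15: balance >= 5943 → V
loan_id=16: ELSE → C
loan_id=17: ELSE → C
loan_id=18: balance >= 5943 → V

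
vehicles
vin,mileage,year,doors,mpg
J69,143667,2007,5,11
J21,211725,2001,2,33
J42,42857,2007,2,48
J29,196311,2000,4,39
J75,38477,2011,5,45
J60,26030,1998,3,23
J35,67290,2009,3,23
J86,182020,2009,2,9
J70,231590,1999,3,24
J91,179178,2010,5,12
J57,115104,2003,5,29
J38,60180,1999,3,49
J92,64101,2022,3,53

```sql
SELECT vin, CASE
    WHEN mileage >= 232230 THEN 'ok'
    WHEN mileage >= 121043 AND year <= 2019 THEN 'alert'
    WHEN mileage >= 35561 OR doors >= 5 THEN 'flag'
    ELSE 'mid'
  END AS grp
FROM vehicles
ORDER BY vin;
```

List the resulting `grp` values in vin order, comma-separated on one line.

alert, alert, flag, flag, flag, flag, mid, alert, alert, flag, alert, alert, flag

vin=J21: mileage >= 121043 AND year <= 2019 → alert
vin=J29: mileage >= 121043 AND year <= 2019 → alert
vin=J35: mileage >= 35561 OR doors >= 5 → flag
vin=J38: mileage >= 35561 OR doors >= 5 → flag
vin=J42: mileage >= 35561 OR doors >= 5 → flag
vin=J57: mileage >= 35561 OR doors >= 5 → flag
vin=J60: ELSE → mid
vin=J69: mileage >= 121043 AND year <= 2019 → alert
vin=J70: mileage >= 121043 AND year <= 2019 → alert
vin=J75: mileage >= 35561 OR doors >= 5 → flag
vin=J86: mileage >= 121043 AND year <= 2019 → alert
vin=J91: mileage >= 121043 AND year <= 2019 → alert
vin=J92: mileage >= 35561 OR doors >= 5 → flag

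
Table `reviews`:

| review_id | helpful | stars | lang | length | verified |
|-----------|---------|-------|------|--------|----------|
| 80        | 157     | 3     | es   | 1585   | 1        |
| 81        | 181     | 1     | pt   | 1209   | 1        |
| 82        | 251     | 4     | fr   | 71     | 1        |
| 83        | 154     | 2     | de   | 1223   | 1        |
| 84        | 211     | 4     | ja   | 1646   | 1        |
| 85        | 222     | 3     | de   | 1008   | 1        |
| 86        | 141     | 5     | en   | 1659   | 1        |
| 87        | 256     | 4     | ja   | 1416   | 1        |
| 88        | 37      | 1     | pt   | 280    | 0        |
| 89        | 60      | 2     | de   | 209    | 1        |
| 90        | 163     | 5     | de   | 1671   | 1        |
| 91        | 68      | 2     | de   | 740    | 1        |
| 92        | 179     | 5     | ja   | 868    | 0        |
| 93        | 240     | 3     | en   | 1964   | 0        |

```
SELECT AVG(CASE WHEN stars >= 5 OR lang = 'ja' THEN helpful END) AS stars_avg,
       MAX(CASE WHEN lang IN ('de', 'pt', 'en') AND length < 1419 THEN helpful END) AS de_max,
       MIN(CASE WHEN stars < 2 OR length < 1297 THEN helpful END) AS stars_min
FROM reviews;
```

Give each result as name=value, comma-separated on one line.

stars_avg=190, de_max=222, stars_min=37

[stars_avg: stars >= 5 OR lang = 'ja']
review_id=80: ✗
review_id=81: ✗
review_id=82: ✗
review_id=83: ✗
review_id=84: ✓ → 211
review_id=85: ✗
review_id=86: ✓ → 141
review_id=87: ✓ → 256
review_id=88: ✗
review_id=89: ✗
review_id=90: ✓ → 163
review_id=91: ✗
review_id=92: ✓ → 179
review_id=93: ✗
stars_avg = (211 + 141 + 256 + 163 + 179) / 5 = 190
—
[de_max: lang IN ('de', 'pt', 'en') AND length < 1419]
review_id=80: ✗
review_id=81: ✓ → 181
review_id=82: ✗
review_id=83: ✓ → 154
review_id=84: ✗
review_id=85: ✓ → 222
review_id=86: ✗
review_id=87: ✗
review_id=88: ✓ → 37
review_id=89: ✓ → 60
review_id=90: ✗
review_id=91: ✓ → 68
review_id=92: ✗
review_id=93: ✗
de_max = MAX(181, 154, 222, 37, 60, 68) = 222
—
[stars_min: stars < 2 OR length < 1297]
review_id=80: ✗
review_id=81: ✓ → 181
review_id=82: ✓ → 251
review_id=83: ✓ → 154
review_id=84: ✗
review_id=85: ✓ → 222
review_id=86: ✗
review_id=87: ✗
review_id=88: ✓ → 37
review_id=89: ✓ → 60
review_id=90: ✗
review_id=91: ✓ → 68
review_id=92: ✓ → 179
review_id=93: ✗
stars_min = MIN(181, 251, 154, 222, 37, 60, 68, 179) = 37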